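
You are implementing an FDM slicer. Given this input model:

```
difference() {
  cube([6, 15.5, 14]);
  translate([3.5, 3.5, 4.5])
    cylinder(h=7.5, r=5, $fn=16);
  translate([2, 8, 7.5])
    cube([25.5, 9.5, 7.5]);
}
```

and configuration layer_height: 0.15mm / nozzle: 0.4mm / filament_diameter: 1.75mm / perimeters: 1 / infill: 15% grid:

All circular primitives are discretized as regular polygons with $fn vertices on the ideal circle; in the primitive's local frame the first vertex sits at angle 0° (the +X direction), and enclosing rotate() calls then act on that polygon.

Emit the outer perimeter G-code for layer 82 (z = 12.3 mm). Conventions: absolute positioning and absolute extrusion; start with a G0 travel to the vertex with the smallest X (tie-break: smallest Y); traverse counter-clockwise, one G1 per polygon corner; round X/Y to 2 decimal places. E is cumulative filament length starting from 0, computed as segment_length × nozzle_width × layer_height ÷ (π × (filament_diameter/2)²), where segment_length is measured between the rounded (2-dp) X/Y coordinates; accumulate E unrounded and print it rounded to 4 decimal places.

G0 X0.00 Y0.00 Z12.30
G1 X6.00 Y0.00 E0.1497
G1 X6.00 Y8.00 E0.3492
G1 X2.00 Y8.00 E0.4490
G1 X2.00 Y15.50 E0.6361
G1 X0.00 Y15.50 E0.6860
G1 X0.00 Y0.00 E1.0726

At z = 12.3 mm: the 6×15.5 cube contributes its full rectangle; the cylinder at (3.5, 3.5) is absent (z outside [4.5, 12]); the cube at (2, 8) is present — its section is the full 25.5×9.5 rectangle; Subtracting the remaining from the first: starting from the 6×15.5 cube, the 25.5×9.5 cube at (2, 8) partially overlaps it — only the 30.00 mm² overlap (of its 242.25 mm²) is removed, clipping the outline — 1 connected region. The outline is a single polygon with 6 vertices. Extrusion per mm of travel: 0.4 × 0.15 / (π × 0.875²) = 0.024945. Accumulating E over each segment gives final E = 1.0726.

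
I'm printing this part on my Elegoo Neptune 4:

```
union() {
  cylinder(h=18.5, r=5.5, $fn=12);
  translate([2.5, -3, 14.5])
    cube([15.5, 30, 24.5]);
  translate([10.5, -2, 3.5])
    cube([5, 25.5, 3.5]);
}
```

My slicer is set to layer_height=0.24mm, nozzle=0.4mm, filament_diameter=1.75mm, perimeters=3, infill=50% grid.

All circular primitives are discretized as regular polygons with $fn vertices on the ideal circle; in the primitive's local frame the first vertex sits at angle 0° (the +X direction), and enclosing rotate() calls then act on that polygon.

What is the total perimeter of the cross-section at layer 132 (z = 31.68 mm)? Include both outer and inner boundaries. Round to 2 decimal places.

At z = 31.68 mm: the cylinder does not reach this height (z outside [0, 18.5]); the cube at (2.5, -3) (footprint 15.5×30) is included at this height (perimeter 91.00 mm); the cube at (10.5, -2) is absent (z outside [3.5, 7]); Combining (union): only the 15.5×30 cube at (2.5, -3) is present, so the union is just that shape — boundary = 91.00 mm. Overall, the cross-section is a single solid region. Total boundary length (outer) = 91.00 mm.

91.00 mm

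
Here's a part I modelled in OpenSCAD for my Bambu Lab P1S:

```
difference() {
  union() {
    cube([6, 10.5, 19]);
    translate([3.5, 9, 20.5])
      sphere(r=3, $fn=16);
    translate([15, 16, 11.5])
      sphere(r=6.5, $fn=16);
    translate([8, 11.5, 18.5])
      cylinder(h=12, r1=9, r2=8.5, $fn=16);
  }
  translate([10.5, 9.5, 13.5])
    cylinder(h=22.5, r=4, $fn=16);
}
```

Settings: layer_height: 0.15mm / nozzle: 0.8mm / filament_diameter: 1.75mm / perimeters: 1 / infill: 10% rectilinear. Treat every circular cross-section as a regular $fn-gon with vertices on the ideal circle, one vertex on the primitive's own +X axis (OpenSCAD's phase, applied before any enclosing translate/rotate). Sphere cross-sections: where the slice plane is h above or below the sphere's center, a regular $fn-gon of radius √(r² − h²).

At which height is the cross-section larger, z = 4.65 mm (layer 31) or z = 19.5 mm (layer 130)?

Layer 31 (z = 4.65): the cube (footprint 6×10.5) is included at this height (area 63.00 mm²); the sphere at (3.5, 9) does not reach this height (|z−center|=15.850 > r=3); the sphere at (15, 16) is absent (|z−center|=6.850 > r=6.5); the cone at (8, 11.5) is absent (z outside [18.5, 30.5]); Taking the union: only the 6×10.5 cube is present, so the union is just that shape — area = 63.00 mm²; the cylinder at (10.5, 9.5) does not reach this height (z outside [13.5, 36]); After the difference (first − rest): none of the subtracted shapes is present at this height, so the result so far is unchanged — area = 63.00 mm². So its area = 63.00 mm². Layer 130 (z = 19.5): the cube does not reach this height (z outside [0, 19]); the r=3 sphere at (3.5, 9) slices to a regular 16-gon of circumradius 2.828 (√(r²−h²) with h=1 from center) (area = (16/2)·2.828²·sin(360°/16) = 24.49 mm²); the sphere at (15, 16) is not intersected at this z (|z−center|=8.000 > r=6.5); the cone at (8, 11.5): at t=0.083 of its height the radius interpolates to r₁+(r₂−r₁)t = 8.958, giving a regular 16-gon of that circumradius (area = (16/2)·8.958²·sin(360°/16) = 245.69 mm²); Merging all regions: the r=3 sphere at (3.5, 9) lies entirely inside the cone at (8, 11.5), so the union is just the cone at (8, 11.5) — area = 245.69 mm²; the cylinder at (10.5, 9.5): section is a regular 16-gon, circumradius r=4 (area = (16/2)·4.000²·sin(360°/16) = 48.98 mm²); After the difference (first − rest): starting from the result so far (245.69 mm²), the r=4 cylinder at (10.5, 9.5) lies wholly inside it (removes its full 48.98 mm² and its 24.97 mm outline becomes a hole wall) — area = 196.70 mm². So its area = 196.70 mm². Layer 130 is larger (196.70 vs 63.00 mm²).

layer 130 (z = 19.5 mm)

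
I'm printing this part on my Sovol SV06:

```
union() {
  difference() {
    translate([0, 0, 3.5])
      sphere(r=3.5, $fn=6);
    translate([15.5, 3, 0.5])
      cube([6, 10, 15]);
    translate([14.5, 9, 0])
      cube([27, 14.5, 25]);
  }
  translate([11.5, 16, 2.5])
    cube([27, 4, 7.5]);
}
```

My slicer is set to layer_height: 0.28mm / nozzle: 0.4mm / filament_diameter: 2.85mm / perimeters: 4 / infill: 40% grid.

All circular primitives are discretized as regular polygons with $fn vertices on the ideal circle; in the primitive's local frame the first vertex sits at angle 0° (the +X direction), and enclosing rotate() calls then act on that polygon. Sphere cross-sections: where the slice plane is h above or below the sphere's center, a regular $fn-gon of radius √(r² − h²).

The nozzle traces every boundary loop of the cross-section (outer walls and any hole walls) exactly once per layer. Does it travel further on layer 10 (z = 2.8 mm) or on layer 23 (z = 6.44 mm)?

Layer 10 (z = 2.8): the r=3.5 sphere contributes a regular 6-gon of circumradius √(3.5²−0.7²) = 3.429 (perimeter = 2·6·3.429·sin(180°/6) = 20.58 mm); the cube at (15.5, 3) (footprint 6×10) is included at this height (perimeter 32.00 mm); the cube at (14.5, 9) (footprint 27×14.5) is included at this height (perimeter 83.00 mm); After the difference (first − rest): starting from the r=3.5 sphere, the 6×10 cube at (15.5, 3) misses the remaining region (no effect); the 27×14.5 cube at (14.5, 9) misses the remaining region (no effect) — boundary = 20.58 mm; the cube at (11.5, 16) is present — its section is the full 27×4 rectangle (perimeter 62.00 mm); Combining (union): the 2 present regions are separate (no shared area or edge), so areas and boundary lengths simply add and each stays a separate island — boundary = 82.58 mm. So its perimeter = 82.58 mm. Layer 23 (z = 6.44): the r=3.5 sphere contributes a regular 6-gon of circumradius √(3.5²−2.94²) = 1.899 (perimeter = 2·6·1.899·sin(180°/6) = 11.39 mm); the cube at (15.5, 3) (footprint 6×10) is included at this height (perimeter 32.00 mm); the cube at (14.5, 9) is present — its section is the full 27×14.5 rectangle (perimeter 83.00 mm); Subtracting the remaining from the first: starting from the r=3.5 sphere, the 6×10 cube at (15.5, 3) misses the remaining region (no effect); the 27×14.5 cube at (14.5, 9) misses the remaining region (no effect) — boundary = 11.39 mm; the cube at (11.5, 16) is present — its section is the full 27×4 rectangle (perimeter 62.00 mm); Taking the union: the 2 present regions are separate (no shared area or edge), so areas and boundary lengths simply add and each stays a separate island — boundary = 73.39 mm. So its perimeter = 73.39 mm. Layer 10 is larger (82.58 vs 73.39 mm).

layer 10 (z = 2.8 mm)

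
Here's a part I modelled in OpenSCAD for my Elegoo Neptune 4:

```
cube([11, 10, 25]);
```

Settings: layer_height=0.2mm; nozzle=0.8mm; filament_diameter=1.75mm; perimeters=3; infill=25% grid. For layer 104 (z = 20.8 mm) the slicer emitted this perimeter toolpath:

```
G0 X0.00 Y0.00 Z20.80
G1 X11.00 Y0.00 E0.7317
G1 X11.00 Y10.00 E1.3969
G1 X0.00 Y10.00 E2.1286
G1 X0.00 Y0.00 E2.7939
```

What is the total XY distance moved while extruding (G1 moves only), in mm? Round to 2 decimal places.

42.00 mm

Sum the Euclidean lengths of each G1 segment: total = 42.00 mm.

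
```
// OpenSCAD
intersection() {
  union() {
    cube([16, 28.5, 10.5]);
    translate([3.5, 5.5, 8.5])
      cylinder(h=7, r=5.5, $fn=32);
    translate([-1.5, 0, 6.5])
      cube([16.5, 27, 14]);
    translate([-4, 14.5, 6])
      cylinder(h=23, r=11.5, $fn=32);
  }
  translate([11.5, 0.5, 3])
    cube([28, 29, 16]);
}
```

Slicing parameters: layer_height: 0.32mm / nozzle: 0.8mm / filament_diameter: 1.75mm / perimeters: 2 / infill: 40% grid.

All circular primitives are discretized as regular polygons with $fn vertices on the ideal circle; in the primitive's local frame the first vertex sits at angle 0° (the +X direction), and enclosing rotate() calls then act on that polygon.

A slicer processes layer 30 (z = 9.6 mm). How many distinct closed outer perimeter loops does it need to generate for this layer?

At z = 9.6 mm: the cube is present — its section is the full 16×28.5 rectangle; the cylinder at (3.5, 5.5): section is a regular 32-gon, circumradius r=5.5; the cube at (-1.5, 0) (footprint 16.5×27) is included at this height; the r=11.5 cylinder at (-4, 14.5) gives a regular 32-gon of circumradius 11.5 (constant along its height); Combining (union): the regions partially overlap (shared area 648.96 mm²), so overlapping operands fuse into one piece — 1 connected region; the cube at (11.5, 0.5) is present — its section is the full 28×29 rectangle; After intersecting: the 28×29 cube at (11.5, 0.5) partially overlaps that combined region; clipping to the common part keeps 126.00 mm² — 1 connected region. The result has 1 disconnected region.

1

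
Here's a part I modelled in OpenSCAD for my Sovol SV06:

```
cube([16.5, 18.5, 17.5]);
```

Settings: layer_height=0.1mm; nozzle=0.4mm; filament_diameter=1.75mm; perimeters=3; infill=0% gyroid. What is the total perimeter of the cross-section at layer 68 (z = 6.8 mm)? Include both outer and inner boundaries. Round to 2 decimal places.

At z = 6.8 mm: the cube is present — its section is the full 16.5×18.5 rectangle (perimeter 70.00 mm). Overall, the cross-section is a single solid region. Total boundary length (outer) = 70.00 mm.

70.00 mm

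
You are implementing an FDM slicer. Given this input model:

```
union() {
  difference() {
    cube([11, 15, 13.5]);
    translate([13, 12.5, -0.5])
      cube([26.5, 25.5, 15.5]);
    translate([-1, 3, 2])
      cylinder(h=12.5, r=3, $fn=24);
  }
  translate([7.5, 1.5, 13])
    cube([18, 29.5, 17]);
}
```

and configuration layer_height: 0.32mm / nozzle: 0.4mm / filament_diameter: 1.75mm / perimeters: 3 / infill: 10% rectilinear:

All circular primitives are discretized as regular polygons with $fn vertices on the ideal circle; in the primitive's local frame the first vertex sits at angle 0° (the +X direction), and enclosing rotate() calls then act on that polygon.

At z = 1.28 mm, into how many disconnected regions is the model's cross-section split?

1

At z = 1.28 mm: the cube is present — its section is the full 11×15 rectangle; the cube at (13, 12.5) is present — its section is the full 26.5×25.5 rectangle; the cylinder at (-1, 3) does not reach this height (z outside [2, 14.5]); Subtracting the remaining from the first: starting from the 11×15 cube, the 26.5×25.5 cube at (13, 12.5) misses the remaining region (no effect) — 1 connected region; the cube at (7.5, 1.5) is not intersected at this z (z outside [13, 30]); Merging all regions: only that combined region is present, so the union is just that shape — 1 connected region. The result has 1 disconnected region.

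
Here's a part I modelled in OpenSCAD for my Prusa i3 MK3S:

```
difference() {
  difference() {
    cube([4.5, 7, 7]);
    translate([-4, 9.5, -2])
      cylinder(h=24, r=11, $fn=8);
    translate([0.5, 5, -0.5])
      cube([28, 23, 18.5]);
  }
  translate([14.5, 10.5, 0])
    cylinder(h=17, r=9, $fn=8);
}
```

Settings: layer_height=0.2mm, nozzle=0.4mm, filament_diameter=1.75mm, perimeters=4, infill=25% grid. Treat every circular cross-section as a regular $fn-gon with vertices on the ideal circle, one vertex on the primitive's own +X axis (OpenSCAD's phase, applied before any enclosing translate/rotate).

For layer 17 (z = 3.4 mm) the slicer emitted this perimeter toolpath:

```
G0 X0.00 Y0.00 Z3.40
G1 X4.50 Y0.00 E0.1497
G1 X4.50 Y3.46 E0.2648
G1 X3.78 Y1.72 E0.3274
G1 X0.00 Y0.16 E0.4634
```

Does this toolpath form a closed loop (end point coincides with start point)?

no

Start point (G0): (0.00, 0.00). End point (last G1): the path does not return to the start — open.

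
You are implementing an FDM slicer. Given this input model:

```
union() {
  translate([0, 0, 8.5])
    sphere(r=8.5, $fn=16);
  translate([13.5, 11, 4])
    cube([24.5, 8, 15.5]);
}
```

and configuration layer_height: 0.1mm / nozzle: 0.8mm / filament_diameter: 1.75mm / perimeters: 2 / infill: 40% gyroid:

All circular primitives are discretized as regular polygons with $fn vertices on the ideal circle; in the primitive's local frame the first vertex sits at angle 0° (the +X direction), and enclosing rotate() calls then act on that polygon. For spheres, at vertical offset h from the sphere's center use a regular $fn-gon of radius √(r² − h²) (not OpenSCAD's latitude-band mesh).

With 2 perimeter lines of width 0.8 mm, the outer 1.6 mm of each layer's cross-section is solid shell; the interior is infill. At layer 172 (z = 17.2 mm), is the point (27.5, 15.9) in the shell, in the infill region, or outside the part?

At z = 17.2 mm: the sphere is not intersected at this z (|z−center|=8.700 > r=8.5); the cube at (13.5, 11) is present — its section is the full 24.5×8 rectangle; Taking the union: only the 24.5×8 cube at (13.5, 11) is present, so the union is just that shape — 1 connected region. Overall, the cross-section is a single solid region. The nearest boundary edge runs (38.00, 19.00)→(13.50, 19.00); distance from the point to it = 3.10 mm. The point is inside the cross-section and 3.10 mm from the nearest boundary — more than the 1.6 mm shell width (2 × 0.8), so it's in the infill interior.

infill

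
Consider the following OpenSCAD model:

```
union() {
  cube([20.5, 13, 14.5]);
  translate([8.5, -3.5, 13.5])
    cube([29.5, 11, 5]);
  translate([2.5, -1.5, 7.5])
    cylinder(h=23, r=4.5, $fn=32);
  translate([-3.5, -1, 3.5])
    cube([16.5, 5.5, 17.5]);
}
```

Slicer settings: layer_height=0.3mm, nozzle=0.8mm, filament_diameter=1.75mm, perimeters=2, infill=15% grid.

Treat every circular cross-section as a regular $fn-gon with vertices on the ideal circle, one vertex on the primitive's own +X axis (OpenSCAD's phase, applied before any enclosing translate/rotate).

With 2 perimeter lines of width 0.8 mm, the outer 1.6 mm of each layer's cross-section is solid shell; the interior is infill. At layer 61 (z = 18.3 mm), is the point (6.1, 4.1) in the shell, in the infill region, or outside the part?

At z = 18.3 mm: the cube does not reach this height (z outside [0, 14.5]); the cube at (8.5, -3.5) is present — its section is the full 29.5×11 rectangle; the r=4.5 cylinder at (2.5, -1.5) gives a regular 32-gon of circumradius 4.5 (constant along its height); the cube at (-3.5, -1) (footprint 16.5×5.5) is included at this height; Combining (union): the regions partially overlap (shared area 51.88 mm²), so overlapping operands fuse into one piece — 1 connected region. Overall, the cross-section is a single solid region. The nearest boundary edge runs (-3.50, 4.50)→(8.50, 4.50); distance from the point to it = 0.40 mm. The point is inside the cross-section, 0.40 mm from the nearest boundary — within the 1.6 mm shell band (2 × 0.8).

shell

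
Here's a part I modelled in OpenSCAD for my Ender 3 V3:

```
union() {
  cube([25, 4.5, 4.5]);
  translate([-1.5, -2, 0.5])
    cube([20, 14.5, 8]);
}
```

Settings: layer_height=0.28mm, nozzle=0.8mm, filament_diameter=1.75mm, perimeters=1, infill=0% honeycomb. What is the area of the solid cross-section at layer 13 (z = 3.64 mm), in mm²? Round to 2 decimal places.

319.25 mm²

At z = 3.64 mm: the cube (footprint 25×4.5) is included at this height (area 112.50 mm²); the 20×14.5 cube at (-1.5, -2) contributes its full rectangle (area 290.00 mm²); Taking the union: the regions partially overlap — summed areas 402.50 mm² minus the doubly-counted overlap 83.25 mm² gives 319.25 mm² — area = 319.25 mm². Overall, the cross-section is a single solid region. Net area = 319.25 mm².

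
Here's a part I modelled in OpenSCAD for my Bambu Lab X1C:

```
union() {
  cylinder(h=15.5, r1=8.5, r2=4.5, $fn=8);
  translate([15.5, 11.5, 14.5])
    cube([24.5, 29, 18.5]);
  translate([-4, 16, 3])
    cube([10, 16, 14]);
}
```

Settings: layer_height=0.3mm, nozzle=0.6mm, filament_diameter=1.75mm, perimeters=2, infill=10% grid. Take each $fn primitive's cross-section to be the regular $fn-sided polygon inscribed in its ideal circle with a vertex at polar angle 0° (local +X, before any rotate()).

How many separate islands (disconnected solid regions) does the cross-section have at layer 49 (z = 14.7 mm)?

At z = 14.7 mm: the cone contributes a regular 8-gon of circumradius 4.706 (interpolated between r1=8.5 and r2=4.5 at t=0.948); the cube at (15.5, 11.5) is present — its section is the full 24.5×29 rectangle; the 10×16 cube at (-4, 16) contributes its full rectangle; Taking the union: the 3 present regions are separate (no shared area or edge), so areas and boundary lengths simply add and each stays a separate island — 3 connected regions. Overall, the cross-section has 3 separate islands. Island count = 3.

3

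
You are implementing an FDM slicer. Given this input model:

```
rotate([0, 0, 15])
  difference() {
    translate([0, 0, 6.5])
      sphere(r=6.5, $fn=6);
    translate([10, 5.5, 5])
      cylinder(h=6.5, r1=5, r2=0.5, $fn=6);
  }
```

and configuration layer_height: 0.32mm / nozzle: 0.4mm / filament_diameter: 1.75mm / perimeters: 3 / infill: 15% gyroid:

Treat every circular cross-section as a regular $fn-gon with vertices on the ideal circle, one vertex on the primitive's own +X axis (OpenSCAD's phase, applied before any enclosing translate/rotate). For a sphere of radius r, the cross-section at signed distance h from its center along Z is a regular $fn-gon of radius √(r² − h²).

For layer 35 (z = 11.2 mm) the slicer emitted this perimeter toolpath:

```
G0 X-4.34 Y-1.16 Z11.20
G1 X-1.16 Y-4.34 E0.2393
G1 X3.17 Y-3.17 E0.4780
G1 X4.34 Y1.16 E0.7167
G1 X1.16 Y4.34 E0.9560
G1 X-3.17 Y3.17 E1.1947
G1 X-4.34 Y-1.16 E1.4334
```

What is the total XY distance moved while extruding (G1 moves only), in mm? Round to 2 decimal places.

Sum the Euclidean lengths of each G1 segment: total = 26.94 mm.

26.94 mm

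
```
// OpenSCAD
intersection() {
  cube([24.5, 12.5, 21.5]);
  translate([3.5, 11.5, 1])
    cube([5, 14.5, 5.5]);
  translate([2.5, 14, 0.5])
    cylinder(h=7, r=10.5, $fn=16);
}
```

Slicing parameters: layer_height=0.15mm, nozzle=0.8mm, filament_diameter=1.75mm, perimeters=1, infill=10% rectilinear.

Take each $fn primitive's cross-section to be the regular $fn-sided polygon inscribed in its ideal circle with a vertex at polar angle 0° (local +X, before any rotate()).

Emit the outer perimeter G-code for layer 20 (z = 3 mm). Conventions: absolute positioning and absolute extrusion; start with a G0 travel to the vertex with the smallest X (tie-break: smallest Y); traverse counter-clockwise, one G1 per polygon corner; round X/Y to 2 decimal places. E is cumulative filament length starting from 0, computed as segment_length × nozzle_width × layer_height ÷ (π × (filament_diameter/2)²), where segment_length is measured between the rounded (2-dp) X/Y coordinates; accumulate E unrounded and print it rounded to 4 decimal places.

G0 X3.50 Y11.50 Z3.00
G1 X8.50 Y11.50 E0.2495
G1 X8.50 Y12.50 E0.2993
G1 X3.50 Y12.50 E0.5488
G1 X3.50 Y11.50 E0.5987

At z = 3 mm: the 24.5×12.5 cube contributes its full rectangle; the 5×14.5 cube at (3.5, 11.5) contributes its full rectangle; the r=10.5 cylinder at (2.5, 14) contributes a regular 16-gon of circumradius 10.5; After intersecting: the 5×14.5 cube at (3.5, 11.5) partially overlaps the 24.5×12.5 cube; clipping to the common part keeps 5.00 mm²; the running intersection lies inside the r=10.5 cylinder at (2.5, 14), so it is kept whole — 1 connected region. The outline is a single polygon with 4 vertices. Extrusion per mm of travel: 0.8 × 0.15 / (π × 0.875²) = 0.049890. Accumulating E over each segment gives final E = 0.5987.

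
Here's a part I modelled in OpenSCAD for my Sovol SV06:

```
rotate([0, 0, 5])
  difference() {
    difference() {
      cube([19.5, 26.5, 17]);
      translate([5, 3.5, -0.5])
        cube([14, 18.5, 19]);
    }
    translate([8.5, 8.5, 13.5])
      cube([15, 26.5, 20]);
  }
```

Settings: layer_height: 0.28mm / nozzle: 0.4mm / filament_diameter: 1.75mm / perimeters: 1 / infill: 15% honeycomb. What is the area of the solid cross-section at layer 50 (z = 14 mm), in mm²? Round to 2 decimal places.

201.50 mm²

At z = 14 mm: the cube is present — its section is the full 19.5×26.5 rectangle (area 516.75 mm²); the cube at (5, 3.5) (footprint 14×18.5) is included at this height (area 259.00 mm²); Taking the first minus the rest: starting from the 19.5×26.5 cube (516.75 mm²), the 14×18.5 cube at (5, 3.5) lies wholly inside it (removes its full 259.00 mm² and its 65.00 mm outline becomes a hole wall) — area = 257.75 mm²; the cube at (8.5, 8.5) (footprint 15×26.5) is included at this height (area 397.50 mm²); Taking the first minus the rest: starting from the result so far (257.75 mm²), the 15×26.5 cube at (8.5, 8.5) partially overlaps it — only the 56.25 mm² overlap (of its 397.50 mm²) is removed, clipping the outline — area = 201.50 mm²; (whole slice rotated 5° about Z — lengths, areas and connectivity unchanged). Overall, the cross-section is a single solid region. Net area = 201.50 mm².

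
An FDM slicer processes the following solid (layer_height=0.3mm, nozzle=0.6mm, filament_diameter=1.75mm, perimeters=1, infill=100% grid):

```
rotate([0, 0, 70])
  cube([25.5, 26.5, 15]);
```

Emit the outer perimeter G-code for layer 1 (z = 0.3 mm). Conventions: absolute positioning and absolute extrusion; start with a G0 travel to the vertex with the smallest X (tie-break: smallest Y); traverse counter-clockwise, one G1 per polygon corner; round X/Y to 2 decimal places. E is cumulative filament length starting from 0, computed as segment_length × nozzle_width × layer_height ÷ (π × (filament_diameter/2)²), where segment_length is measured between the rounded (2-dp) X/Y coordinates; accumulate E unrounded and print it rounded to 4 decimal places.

At z = 0.3 mm: the cube (footprint 25.5×26.5) is included at this height; (rotated 70° about Z; rotation is an isometry so areas/perimeters/island counts are preserved). The outline is a single polygon with 4 vertices. Extrusion per mm of travel: 0.6 × 0.3 / (π × 0.875²) = 0.074835. Accumulating E over each segment gives final E = 7.7830.

G0 X-24.90 Y9.06 Z0.30
G1 X0.00 Y0.00 E1.9829
G1 X8.72 Y23.96 E3.8910
G1 X-16.18 Y33.03 E5.8742
G1 X-24.90 Y9.06 E7.7830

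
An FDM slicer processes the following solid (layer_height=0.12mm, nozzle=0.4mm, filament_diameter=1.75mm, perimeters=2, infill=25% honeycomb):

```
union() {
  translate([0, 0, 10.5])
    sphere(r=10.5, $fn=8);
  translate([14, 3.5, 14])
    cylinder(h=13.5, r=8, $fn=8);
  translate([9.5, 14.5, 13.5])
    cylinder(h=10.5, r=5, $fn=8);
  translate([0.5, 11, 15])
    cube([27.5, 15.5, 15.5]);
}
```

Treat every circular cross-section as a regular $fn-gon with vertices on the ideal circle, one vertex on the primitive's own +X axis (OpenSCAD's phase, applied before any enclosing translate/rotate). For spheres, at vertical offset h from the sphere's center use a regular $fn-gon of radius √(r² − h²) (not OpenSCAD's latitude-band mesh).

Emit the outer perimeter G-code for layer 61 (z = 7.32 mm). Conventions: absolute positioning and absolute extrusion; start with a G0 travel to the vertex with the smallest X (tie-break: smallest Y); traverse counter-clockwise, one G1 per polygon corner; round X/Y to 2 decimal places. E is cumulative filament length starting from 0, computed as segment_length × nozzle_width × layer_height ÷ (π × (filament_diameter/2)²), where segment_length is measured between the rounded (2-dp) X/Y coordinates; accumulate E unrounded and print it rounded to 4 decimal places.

At z = 7.32 mm: the r=10.5 sphere contributes a regular 8-gon of circumradius √(10.5²−3.18²) = 10.007; the cylinder at (14, 3.5) is absent (z outside [14, 27.5]); the cylinder at (9.5, 14.5) is absent (z outside [13.5, 24]); the cube at (0.5, 11) does not reach this height (z outside [15, 30.5]); Combining (union): only the r=10.5 sphere is present, so the union is just that shape — 1 connected region. The outline is a single polygon with 8 vertices. Extrusion per mm of travel: 0.4 × 0.12 / (π × 0.875²) = 0.019956. Accumulating E over each segment gives final E = 1.2233.

G0 X-10.01 Y0.00 Z7.32
G1 X-7.08 Y-7.08 E0.1529
G1 X0.00 Y-10.01 E0.3058
G1 X7.08 Y-7.08 E0.4587
G1 X10.01 Y0.00 E0.6116
G1 X7.08 Y7.08 E0.7646
G1 X0.00 Y10.01 E0.9175
G1 X-7.08 Y7.08 E1.0704
G1 X-10.01 Y0.00 E1.2233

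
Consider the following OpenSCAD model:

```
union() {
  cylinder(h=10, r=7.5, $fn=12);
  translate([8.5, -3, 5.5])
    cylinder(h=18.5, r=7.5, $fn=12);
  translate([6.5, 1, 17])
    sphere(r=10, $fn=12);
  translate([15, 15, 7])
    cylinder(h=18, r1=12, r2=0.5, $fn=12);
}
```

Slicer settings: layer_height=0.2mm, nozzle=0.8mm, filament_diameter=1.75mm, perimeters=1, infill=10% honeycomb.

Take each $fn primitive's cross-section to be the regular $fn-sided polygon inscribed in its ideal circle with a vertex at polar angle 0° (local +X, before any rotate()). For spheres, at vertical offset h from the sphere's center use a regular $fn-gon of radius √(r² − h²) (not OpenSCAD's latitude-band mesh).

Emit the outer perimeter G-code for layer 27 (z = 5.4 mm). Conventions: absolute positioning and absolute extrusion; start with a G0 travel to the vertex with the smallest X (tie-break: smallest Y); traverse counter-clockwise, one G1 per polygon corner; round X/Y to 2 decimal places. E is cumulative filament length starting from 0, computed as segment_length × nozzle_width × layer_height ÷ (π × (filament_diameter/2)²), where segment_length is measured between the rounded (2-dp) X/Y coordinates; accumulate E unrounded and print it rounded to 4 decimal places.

G0 X-7.50 Y0.00 Z5.40
G1 X-6.50 Y-3.75 E0.2582
G1 X-3.75 Y-6.50 E0.5169
G1 X0.00 Y-7.50 E0.7750
G1 X3.75 Y-6.50 E1.0332
G1 X6.50 Y-3.75 E1.2919
G1 X7.50 Y0.00 E1.5501
G1 X6.50 Y3.75 E1.8082
G1 X3.75 Y6.50 E2.0669
G1 X0.00 Y7.50 E2.3251
G1 X-3.75 Y6.50 E2.5833
G1 X-6.50 Y3.75 E2.8420
G1 X-7.50 Y0.00 E3.1002

At z = 5.4 mm: the r=7.5 cylinder gives a regular 12-gon of circumradius 7.5 (constant along its height); the cylinder at (8.5, -3) is absent (z outside [5.5, 24]); the sphere at (6.5, 1) does not reach this height (|z−center|=11.600 > r=10); the cone at (15, 15) does not reach this height (z outside [7, 25]); Taking the union: only the r=7.5 cylinder is present, so the union is just that shape — 1 connected region. The outline is a single polygon with 12 vertices. Extrusion per mm of travel: 0.8 × 0.2 / (π × 0.875²) = 0.066520. Accumulating E over each segment gives final E = 3.1002.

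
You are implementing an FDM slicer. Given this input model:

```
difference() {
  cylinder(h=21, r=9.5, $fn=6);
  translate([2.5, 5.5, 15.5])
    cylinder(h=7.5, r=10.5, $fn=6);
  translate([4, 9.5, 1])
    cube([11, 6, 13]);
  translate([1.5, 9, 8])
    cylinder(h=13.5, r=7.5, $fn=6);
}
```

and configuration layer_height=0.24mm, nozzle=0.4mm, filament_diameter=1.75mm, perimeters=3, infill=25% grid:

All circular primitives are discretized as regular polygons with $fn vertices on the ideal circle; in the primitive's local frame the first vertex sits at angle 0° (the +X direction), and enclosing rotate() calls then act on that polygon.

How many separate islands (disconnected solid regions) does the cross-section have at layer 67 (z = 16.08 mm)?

At z = 16.08 mm: the r=9.5 cylinder contributes a regular 6-gon of circumradius 9.5; the r=10.5 cylinder at (2.5, 5.5) contributes a regular 6-gon of circumradius 10.5; the cube at (4, 9.5) is absent (z outside [1, 14]); the r=7.5 cylinder at (1.5, 9) gives a regular 6-gon of circumradius 7.5 (constant along its height); Taking the first minus the rest: starting from the r=9.5 cylinder, the r=10.5 cylinder at (2.5, 5.5) partially overlaps it — only the 151.79 mm² overlap (of its 286.44 mm²) is removed, clipping the outline; the r=7.5 cylinder at (1.5, 9) misses the remaining region (no effect) — 1 connected region. Overall, the cross-section is a single solid region. Island count = 1.

1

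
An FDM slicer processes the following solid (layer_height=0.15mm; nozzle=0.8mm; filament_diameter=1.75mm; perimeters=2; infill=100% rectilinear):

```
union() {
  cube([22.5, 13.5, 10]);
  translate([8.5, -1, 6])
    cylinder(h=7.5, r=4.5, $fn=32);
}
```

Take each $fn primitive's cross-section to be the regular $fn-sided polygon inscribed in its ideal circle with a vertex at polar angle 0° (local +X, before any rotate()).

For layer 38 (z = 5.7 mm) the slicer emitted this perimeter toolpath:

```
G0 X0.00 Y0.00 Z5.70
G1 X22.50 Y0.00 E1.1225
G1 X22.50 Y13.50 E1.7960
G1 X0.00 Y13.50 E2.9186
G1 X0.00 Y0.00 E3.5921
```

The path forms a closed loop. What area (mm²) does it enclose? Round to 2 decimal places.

Apply the shoelace formula to the sequence of (X, Y) vertices; enclosed area = 303.75 mm².

303.75 mm²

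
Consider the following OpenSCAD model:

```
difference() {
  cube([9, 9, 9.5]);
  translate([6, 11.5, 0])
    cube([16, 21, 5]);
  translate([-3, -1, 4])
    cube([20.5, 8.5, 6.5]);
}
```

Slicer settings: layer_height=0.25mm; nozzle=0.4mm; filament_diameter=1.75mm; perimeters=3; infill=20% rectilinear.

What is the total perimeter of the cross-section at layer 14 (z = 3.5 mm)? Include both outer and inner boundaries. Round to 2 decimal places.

At z = 3.5 mm: the 9×9 cube contributes its full rectangle (perimeter 36.00 mm); the cube at (6, 11.5) is present — its section is the full 16×21 rectangle (perimeter 74.00 mm); the cube at (-3, -1) is not intersected at this z (z outside [4, 10.5]); Subtracting the remaining from the first: starting from the 9×9 cube, the 16×21 cube at (6, 11.5) misses the remaining region (no effect) — boundary = 36.00 mm. Overall, the cross-section is a single solid region. Total boundary length (outer) = 36.00 mm.

36.00 mm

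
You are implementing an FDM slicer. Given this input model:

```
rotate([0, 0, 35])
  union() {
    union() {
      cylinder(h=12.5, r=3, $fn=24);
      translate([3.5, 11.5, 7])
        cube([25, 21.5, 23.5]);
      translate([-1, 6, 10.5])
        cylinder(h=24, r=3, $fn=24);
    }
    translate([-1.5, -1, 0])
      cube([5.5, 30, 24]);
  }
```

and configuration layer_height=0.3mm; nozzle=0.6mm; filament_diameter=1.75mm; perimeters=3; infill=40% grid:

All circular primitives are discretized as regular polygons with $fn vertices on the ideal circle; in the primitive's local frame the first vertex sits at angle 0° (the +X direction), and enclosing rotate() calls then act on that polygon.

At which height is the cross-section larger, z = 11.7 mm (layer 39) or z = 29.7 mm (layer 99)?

layer 39 (z = 11.7 mm)

Layer 39 (z = 11.7): the cylinder: section is a regular 24-gon, circumradius r=3 (area = (24/2)·3.000²·sin(360°/24) = 27.95 mm²); the cube at (3.5, 11.5) is present — its section is the full 25×21.5 rectangle (area 537.50 mm²); the r=3 cylinder at (-1, 6) contributes a regular 24-gon of circumradius 3 (area = (24/2)·3.000²·sin(360°/24) = 27.95 mm²); Taking the union: the 3 present regions are separate (no shared area or edge), so areas and boundary lengths simply add and each stays a separate island — area = 593.40 mm²; the cube at (-1.5, -1) (footprint 5.5×30) is included at this height (area 165.00 mm²); Merging all regions: the regions partially overlap — summed areas 758.40 mm² minus the doubly-counted overlap 41.39 mm² gives 717.02 mm² — area = 717.02 mm²; (whole slice rotated 35° about Z — lengths, areas and connectivity unchanged). So its area = 717.02 mm². Layer 99 (z = 29.7): the cylinder does not reach this height (z outside [0, 12.5]); the cube at (3.5, 11.5) is present — its section is the full 25×21.5 rectangle (area 537.50 mm²); the r=3 cylinder at (-1, 6) contributes a regular 24-gon of circumradius 3 (area = (24/2)·3.000²·sin(360°/24) = 27.95 mm²); Merging all regions: the 2 present regions are separate (no shared area or edge), so areas and boundary lengths simply add and each stays a separate island — area = 565.45 mm²; the cube at (-1.5, -1) is not intersected at this z (z outside [0, 24]); Merging all regions: only the result so far is present, so the union is just that shape — area = 565.45 mm²; (rotated 35° about Z; rotation is an isometry so areas/perimeters/island counts are preserved). So its area = 565.45 mm². Layer 39 is larger (717.02 vs 565.45 mm²).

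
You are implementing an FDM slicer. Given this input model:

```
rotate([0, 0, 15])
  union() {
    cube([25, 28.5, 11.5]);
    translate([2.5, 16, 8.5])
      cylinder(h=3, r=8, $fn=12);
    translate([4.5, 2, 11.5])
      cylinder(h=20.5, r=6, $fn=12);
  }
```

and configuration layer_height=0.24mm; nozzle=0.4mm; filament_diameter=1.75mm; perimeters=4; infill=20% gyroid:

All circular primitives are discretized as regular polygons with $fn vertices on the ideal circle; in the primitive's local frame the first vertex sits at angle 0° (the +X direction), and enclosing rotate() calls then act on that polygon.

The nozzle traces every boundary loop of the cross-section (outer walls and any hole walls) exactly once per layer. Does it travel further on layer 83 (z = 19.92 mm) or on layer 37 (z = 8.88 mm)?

Layer 83 (z = 19.92): the cube does not reach this height (z outside [0, 11.5]); the cylinder at (2.5, 16) does not reach this height (z outside [8.5, 11.5]); the r=6 cylinder at (4.5, 2) gives a regular 12-gon of circumradius 6 (constant along its height) (perimeter = 2·12·6.000·sin(180°/12) = 37.27 mm); Combining (union): only the r=6 cylinder at (4.5, 2) is present, so the union is just that shape — boundary = 37.27 mm; (rotated 15° about Z; rotation is an isometry so areas/perimeters/island counts are preserved). So its perimeter = 37.27 mm. Layer 37 (z = 8.88): the cube (footprint 25×28.5) is included at this height (perimeter 107.00 mm); the cylinder at (2.5, 16): section is a regular 12-gon, circumradius r=8 (perimeter = 2·12·8.000·sin(180°/12) = 49.69 mm); the cylinder at (4.5, 2) does not reach this height (z outside [11.5, 32]); Taking the union: the regions partially overlap (shared area 134.33 mm²), so the edge portions inside another operand are dropped and the merged outline is re-measured after clipping — boundary = 112.01 mm; (rotated 15° about Z; rotation is an isometry so areas/perimeters/island counts are preserved). So its perimeter = 112.01 mm. Layer 37 is larger (112.01 vs 37.27 mm).

layer 37 (z = 8.88 mm)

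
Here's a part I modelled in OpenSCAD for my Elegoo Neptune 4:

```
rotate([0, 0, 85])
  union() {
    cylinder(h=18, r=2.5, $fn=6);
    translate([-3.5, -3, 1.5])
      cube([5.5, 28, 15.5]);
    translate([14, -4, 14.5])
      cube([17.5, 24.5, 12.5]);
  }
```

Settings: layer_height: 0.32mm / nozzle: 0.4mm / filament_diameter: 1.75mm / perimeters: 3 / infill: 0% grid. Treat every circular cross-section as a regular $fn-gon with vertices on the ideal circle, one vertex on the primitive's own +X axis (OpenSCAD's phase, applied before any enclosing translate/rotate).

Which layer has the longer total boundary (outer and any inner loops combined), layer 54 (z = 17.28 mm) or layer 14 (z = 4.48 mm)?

layer 54 (z = 17.28 mm)

Layer 54 (z = 17.28): the r=2.5 cylinder gives a regular 6-gon of circumradius 2.5 (constant along its height) (perimeter = 2·6·2.500·sin(180°/6) = 15.00 mm); the cube at (-3.5, -3) is not intersected at this z (z outside [1.5, 17]); the cube at (14, -4) (footprint 17.5×24.5) is included at this height (perimeter 84.00 mm); Combining (union): the 2 present regions are separate (no shared area or edge), so areas and boundary lengths simply add and each stays a separate island — boundary = 99.00 mm; (rotated 85° about Z; rotation is an isometry so areas/perimeters/island counts are preserved). So its perimeter = 99.00 mm. Layer 14 (z = 4.48): the cylinder: section is a regular 6-gon, circumradius r=2.5 (perimeter = 2·6·2.500·sin(180°/6) = 15.00 mm); the cube at (-3.5, -3) is present — its section is the full 5.5×28 rectangle (perimeter 67.00 mm); the cube at (14, -4) does not reach this height (z outside [14.5, 27]); Taking the union: the regions partially overlap (shared area 15.80 mm²), so the edge portions inside another operand are dropped and the merged outline is re-measured after clipping — boundary = 67.27 mm; (rotated 85° about Z; rotation is an isometry so areas/perimeters/island counts are preserved). So its perimeter = 67.27 mm. Layer 54 is larger (99.00 vs 67.27 mm).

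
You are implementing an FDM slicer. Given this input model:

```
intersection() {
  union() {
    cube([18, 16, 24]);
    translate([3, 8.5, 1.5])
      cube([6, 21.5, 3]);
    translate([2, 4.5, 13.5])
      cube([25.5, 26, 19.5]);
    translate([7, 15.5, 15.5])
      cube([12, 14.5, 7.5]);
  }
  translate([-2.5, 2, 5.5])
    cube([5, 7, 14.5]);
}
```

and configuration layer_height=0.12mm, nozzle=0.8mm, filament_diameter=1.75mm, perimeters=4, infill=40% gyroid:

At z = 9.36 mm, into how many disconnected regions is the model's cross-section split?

At z = 9.36 mm: the cube (footprint 18×16) is included at this height; the cube at (3, 8.5) is not intersected at this z (z outside [1.5, 4.5]); the cube at (2, 4.5) is not intersected at this z (z outside [13.5, 33]); the cube at (7, 15.5) does not reach this height (z outside [15.5, 23]); Merging all regions: only the 18×16 cube is present, so the union is just that shape — 1 connected region; the cube at (-2.5, 2) is present — its section is the full 5×7 rectangle; After intersecting: the 5×7 cube at (-2.5, 2) partially overlaps the result so far; clipping to the common part keeps 17.50 mm² — 1 connected region. The result has 1 disconnected region.

1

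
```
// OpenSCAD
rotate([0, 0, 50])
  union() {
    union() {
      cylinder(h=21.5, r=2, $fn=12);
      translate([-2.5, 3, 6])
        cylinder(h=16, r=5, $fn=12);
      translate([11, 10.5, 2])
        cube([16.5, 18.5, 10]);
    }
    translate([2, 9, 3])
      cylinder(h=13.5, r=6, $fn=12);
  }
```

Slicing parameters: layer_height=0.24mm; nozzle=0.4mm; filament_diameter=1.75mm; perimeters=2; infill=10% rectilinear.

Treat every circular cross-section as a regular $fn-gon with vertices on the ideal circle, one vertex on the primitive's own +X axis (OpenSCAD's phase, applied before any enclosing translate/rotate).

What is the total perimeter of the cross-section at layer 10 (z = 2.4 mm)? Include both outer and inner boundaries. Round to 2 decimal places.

82.42 mm

At z = 2.4 mm: the r=2 cylinder contributes a regular 12-gon of circumradius 2 (perimeter = 2·12·2.000·sin(180°/12) = 12.42 mm); the cylinder at (-2.5, 3) does not reach this height (z outside [6, 22]); the cube at (11, 10.5) is present — its section is the full 16.5×18.5 rectangle (perimeter 70.00 mm); Merging all regions: the 2 present regions are separate (no shared area or edge), so areas and boundary lengths simply add and each stays a separate island — boundary = 82.42 mm; the cylinder at (2, 9) is not intersected at this z (z outside [3, 16.5]); Taking the union: only that combined region is present, so the union is just that shape — boundary = 82.42 mm; (rotated 50° about Z; rotation is an isometry so areas/perimeters/island counts are preserved). Overall, the cross-section has 2 separate islands. Total boundary length (outer) = 82.42 mm.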